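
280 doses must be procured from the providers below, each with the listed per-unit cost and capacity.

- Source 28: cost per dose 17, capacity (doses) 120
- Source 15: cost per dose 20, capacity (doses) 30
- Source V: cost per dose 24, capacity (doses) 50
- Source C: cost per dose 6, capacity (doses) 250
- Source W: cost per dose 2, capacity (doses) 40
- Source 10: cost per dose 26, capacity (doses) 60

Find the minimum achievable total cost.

Cheapest first:
Source W at 2: take all 40 doses → 240 still needed.
Source C (6): take the remaining 240 → done.
Source 28, Source 15, Source V, Source 10: unused.
Cost = 40×2 + 240×6 = 1520.

1520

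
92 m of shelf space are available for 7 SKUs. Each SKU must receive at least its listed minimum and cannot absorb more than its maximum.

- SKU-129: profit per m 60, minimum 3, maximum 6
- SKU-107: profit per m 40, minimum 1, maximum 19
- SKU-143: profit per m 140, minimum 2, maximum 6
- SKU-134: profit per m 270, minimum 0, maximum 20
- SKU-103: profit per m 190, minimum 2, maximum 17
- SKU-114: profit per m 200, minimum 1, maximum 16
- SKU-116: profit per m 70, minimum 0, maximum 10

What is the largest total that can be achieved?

Meeting every minimum uses 3+1+2+0+2+1+0 = 9 m, leaving 83.
Highest profit per m first: SKU-134 270 > SKU-114 200 > SKU-103 190 > SKU-143 140 > SKU-116 70 > SKU-129 60 > SKU-107 40.
SKU-134: +20 to 20 (cap) — 63 left.
SKU-114: +15 to 16 (cap) — 48 left.
SKU-103 takes 15 more to reach its cap of 17 — 33 left.
SKU-143: +4 to 6 (cap) — 29 left.
Give SKU-116 10 more to hit its cap of 10 — 19 left.
SKU-129 takes 3 more to reach its cap of 6 — 16 left.
Only 16 left; SKU-107 takes them to reach 17.
Total = 60×6 + 40×17 + 140×6 + 270×20 + 190×17 + 200×16 + 70×10 = 14410.

14410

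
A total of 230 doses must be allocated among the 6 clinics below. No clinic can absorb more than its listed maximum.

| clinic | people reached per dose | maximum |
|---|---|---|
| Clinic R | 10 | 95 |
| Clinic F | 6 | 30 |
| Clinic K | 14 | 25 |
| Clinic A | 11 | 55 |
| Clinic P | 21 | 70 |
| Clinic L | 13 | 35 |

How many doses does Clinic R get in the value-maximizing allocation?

45

Highest people reached per dose first: Clinic P 21 > Clinic K 14 > Clinic L 13 > Clinic A 11 > Clinic R 10 > Clinic F 6.
Clinic P takes 70 to reach its cap of 70 ; 160 left.
Clinic K: +25 to 25 (cap) ; 135 left.
Give Clinic L 35 to hit its cap of 35 ; 100 left.
Give Clinic A 55 to hit its cap of 55 ; 45 left.
Clinic R: +45 (room for 95) → 45. Pool exhausted.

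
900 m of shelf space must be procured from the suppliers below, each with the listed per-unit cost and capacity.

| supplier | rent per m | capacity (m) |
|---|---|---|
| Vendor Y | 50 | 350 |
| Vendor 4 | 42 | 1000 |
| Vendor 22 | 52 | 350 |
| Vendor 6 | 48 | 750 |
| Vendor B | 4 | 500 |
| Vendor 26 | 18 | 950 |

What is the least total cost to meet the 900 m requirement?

9200

Fill from the cheapest supplier first.
Vendor B (4): use full 500 → 400 m to go.
Take 400 from Vendor 26 at 18 to finish.
Vendor 4, Vendor 6, Vendor Y, Vendor 22: unused.
Cost = 500×4 + 400×18 = 9200.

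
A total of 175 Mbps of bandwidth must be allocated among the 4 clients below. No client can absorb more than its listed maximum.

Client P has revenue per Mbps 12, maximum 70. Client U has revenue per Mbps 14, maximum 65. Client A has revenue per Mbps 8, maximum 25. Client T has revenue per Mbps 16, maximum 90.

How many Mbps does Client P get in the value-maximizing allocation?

20

Rank by revenue per Mbps: Client T 16 > Client U 14 > Client P 12 > Client A 8.
Give Client T 90 to hit its cap of 90 → 85 left.
Client U: +65 to 65 (cap) → 20 left.
Only 20 left; Client P takes them to reach 20.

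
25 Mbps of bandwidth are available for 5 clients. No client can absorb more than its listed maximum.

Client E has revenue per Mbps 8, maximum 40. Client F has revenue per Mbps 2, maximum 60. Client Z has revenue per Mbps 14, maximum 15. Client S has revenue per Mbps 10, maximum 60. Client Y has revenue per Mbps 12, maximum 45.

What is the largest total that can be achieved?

Rank by revenue per Mbps: Client Z 14 > Client Y 12 > Client S 10 > Client E 8 > Client F 2.
Client Z: +15 to 15 (cap) → 10 left.
Client Y has room for 45 but only 10 remain, so it gets 10.
Total = 14×15 + 12×10 = 330.

330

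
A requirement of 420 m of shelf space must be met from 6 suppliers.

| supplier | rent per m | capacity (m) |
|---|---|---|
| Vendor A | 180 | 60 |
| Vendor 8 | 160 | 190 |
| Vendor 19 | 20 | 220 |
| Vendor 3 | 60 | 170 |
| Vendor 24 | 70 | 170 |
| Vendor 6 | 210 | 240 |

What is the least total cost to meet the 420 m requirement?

16700

Cheapest first:
Vendor 19 at 20: take all 220 m — 200 still needed.
Take 170 from Vendor 3 at 60 — need 30 more.
Vendor 24 at 70: take 30 of its 170 — requirement met.
Vendor 8, Vendor A, Vendor 6: unused.
Cost = 220×20 + 170×60 + 30×70 = 16700.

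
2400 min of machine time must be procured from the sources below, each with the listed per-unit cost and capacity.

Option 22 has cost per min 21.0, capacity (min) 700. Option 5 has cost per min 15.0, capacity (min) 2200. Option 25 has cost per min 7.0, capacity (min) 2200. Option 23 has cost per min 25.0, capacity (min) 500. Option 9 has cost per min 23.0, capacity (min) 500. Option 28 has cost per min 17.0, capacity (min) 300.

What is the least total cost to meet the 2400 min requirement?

Fill from the cheapest source first.
Option 25 (7.0): use full 2200 ; 200 min to go.
Option 5 (15.0): take the remaining 200 ; done.
Option 28, Option 22, Option 9, Option 23: unused.
Cost = 2200×7.0 + 200×15.0 = 18400.

18400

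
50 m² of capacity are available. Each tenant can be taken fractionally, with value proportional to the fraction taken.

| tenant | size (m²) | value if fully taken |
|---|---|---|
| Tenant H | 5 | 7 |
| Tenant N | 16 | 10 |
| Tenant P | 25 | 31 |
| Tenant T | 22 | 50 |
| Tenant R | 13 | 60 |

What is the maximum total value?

129.4

Best value per unit of size first: Tenant R 60/13≈4.62, Tenant T 50/22≈2.27, Tenant H 7/5≈1.4, Tenant P 31/25≈1.24, Tenant N 10/16≈0.625.
Tenant R: take in full, 13 m² for value 60 → 37 left.
Take all of Tenant T (22 m², value 50) → 15 m² left.
Take all of Tenant H (5 m², value 7) → 10 m² left.
Fill the last 10 m² with part of Tenant P: 10/25 of it earns 12.4.
Total value = 129.4.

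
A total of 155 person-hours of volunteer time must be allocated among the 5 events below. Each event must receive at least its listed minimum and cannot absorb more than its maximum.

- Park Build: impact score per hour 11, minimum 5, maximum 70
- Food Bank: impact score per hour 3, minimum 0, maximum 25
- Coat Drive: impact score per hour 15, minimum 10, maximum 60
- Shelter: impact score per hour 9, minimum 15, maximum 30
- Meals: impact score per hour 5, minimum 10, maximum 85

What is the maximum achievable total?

Meeting every minimum uses 5+0+10+15+10 = 40 person-hours, leaving 115.
Highest impact score per hour first: Coat Drive 15 > Park Build 11 > Shelter 9 > Meals 5 > Food Bank 3.
Coat Drive takes 50 more to reach its cap of 60 — 65 left.
Park Build: +65 to 70 (cap) — 0 left.
Total = 11×70 + 15×60 + 9×15 + 5×10 = 1855.

1855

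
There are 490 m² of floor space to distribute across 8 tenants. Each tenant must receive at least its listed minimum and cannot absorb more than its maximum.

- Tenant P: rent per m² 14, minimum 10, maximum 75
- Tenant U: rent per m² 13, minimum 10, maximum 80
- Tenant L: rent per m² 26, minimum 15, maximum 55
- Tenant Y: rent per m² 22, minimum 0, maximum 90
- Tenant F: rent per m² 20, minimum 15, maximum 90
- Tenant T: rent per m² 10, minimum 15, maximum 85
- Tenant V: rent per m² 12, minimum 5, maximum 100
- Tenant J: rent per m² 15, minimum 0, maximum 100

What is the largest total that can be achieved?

Meeting every minimum uses 10+10+15+0+15+15+5+0 = 70 m², leaving 420.
Order the tenants by rent per m²: Tenant L 26 > Tenant Y 22 > Tenant F 20 > Tenant J 15 > Tenant P 14 > Tenant U 13 > Tenant V 12 > Tenant T 10.
Tenant L takes 40 more to reach its cap of 55 → 380 left.
Tenant Y: +90 to 90 (cap) → 290 left.
Tenant F takes 75 more to reach its cap of 90 → 215 left.
Tenant J: +100 to 100 (cap) → 115 left.
Give Tenant P 65 more to hit its cap of 75 → 50 left.
Only 50 left; Tenant U takes them to reach 60.
Total = 14×75 + 13×60 + 26×55 + 22×90 + 20×90 + 10×15 + 12×5 + 15×100 = 8750.

8750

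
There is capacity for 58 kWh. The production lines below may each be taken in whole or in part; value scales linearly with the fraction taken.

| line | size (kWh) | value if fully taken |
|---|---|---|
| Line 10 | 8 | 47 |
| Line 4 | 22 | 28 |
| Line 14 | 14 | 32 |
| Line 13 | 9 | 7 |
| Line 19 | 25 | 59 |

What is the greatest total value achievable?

152

Sort by value density: Line 10 47/8≈5.88, Line 19 59/25≈2.36, Line 14 32/14≈2.29, Line 4 28/22≈1.27, Line 13 7/9≈0.778.
Line 10: take in full, 8 kWh for value 47 — 50 left.
All 25 kWh of Line 19 fit (value 59) — 25 remain.
Line 14: take in full, 14 kWh for value 32 — 11 left.
Fill the last 11 kWh with part of Line 4: 11/22 of it earns 14.
Total value = 152.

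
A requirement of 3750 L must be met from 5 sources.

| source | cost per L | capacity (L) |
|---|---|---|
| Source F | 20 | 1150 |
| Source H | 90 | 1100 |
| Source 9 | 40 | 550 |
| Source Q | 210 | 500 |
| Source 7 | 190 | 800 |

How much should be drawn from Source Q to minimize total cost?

Fill from the cheapest source first.
Source F at 20: take all 1150 L — 2600 still needed.
Source 9 (40): use full 550 — 2050 L to go.
Take 1100 from Source H at 90 — need 950 more.
Take 800 from Source 7 at 190 — need 150 more.
Source Q (210): take the remaining 150 — done.

150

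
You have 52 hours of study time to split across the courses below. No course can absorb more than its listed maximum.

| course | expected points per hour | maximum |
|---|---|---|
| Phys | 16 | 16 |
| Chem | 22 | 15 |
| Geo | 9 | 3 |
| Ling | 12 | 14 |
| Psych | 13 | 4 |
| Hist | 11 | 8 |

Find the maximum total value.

Rank by expected points per hour: Chem 22 > Phys 16 > Psych 13 > Ling 12 > Hist 11 > Geo 9.
Chem: +15 to 15 (cap) ; 37 left.
Phys: +16 to 16 (cap) ; 21 left.
Psych takes 4 to reach its cap of 4 ; 17 left.
Ling takes 14 to reach its cap of 14 ; 3 left.
Hist has room for 8 but only 3 remain, so it gets 3.
Total = 16×16 + 22×15 + 12×14 + 13×4 + 11×3 = 839.

839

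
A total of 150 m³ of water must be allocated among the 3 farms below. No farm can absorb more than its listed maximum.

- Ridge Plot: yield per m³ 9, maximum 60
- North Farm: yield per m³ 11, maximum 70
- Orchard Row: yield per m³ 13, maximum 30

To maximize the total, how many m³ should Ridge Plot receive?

Highest yield per m³ first: Orchard Row 13 > North Farm 11 > Ridge Plot 9.
Orchard Row: +30 to 30 (cap) ; 120 left.
North Farm: +70 to 70 (cap) ; 50 left.
Only 50 left; Ridge Plot takes them to reach 50.

50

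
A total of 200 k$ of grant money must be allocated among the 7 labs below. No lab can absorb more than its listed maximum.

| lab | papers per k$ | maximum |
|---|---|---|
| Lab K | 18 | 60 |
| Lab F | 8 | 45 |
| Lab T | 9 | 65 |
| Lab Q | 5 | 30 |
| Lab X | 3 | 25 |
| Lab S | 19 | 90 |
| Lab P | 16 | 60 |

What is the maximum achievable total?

Highest papers per k$ first: Lab S 19 > Lab K 18 > Lab P 16 > Lab T 9 > Lab F 8 > Lab Q 5 > Lab X 3.
Give Lab S 90 to hit its cap of 90 ; 110 left.
Give Lab K 60 to hit its cap of 60 ; 50 left.
Lab P: +50 (room for 60) → 50. Pool exhausted.
Total = 18×60 + 19×90 + 16×50 = 3590.

3590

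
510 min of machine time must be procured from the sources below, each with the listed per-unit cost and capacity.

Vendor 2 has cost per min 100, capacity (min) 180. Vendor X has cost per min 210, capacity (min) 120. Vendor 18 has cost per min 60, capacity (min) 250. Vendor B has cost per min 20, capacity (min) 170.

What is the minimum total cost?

Cheapest first:
Vendor B at 20: take all 170 min → 340 still needed.
Take 250 from Vendor 18 at 60 → need 90 more.
Vendor 2 at 100: take 90 of its 180 → requirement met.
Vendor X: unused.
Cost = 170×20 + 250×60 + 90×100 = 27400.

27400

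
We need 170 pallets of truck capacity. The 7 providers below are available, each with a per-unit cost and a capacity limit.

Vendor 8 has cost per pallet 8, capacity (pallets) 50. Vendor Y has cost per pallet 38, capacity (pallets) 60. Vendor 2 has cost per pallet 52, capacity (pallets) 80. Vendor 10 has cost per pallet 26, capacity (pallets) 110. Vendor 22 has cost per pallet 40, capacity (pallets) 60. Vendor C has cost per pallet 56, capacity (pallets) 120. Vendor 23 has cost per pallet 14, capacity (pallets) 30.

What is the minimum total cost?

3160

Use providers in increasing cost order.
Vendor 8 at 8: take all 50 pallets → 120 still needed.
Vendor 23 at 14: take all 30 pallets → 90 still needed.
Vendor 10 (26): take the remaining 90 → done.
Vendor Y, Vendor 22, Vendor 2, Vendor C: unused.
Cost = 50×8 + 30×14 + 90×26 = 3160.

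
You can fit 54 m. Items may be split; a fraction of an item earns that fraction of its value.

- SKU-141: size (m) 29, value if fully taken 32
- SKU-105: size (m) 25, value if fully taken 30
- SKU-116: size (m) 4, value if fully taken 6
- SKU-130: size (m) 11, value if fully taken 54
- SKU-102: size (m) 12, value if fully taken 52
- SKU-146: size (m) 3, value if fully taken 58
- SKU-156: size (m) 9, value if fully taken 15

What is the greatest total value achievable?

Rank by value-to-size ratio: SKU-146 58/3≈19.3, SKU-130 54/11≈4.91, SKU-102 52/12≈4.33, SKU-156 15/9≈1.67, SKU-116 6/4≈1.5, SKU-105 30/25≈1.2, SKU-141 32/29≈1.1.
SKU-146: take in full, 3 m for value 58 ; 51 left.
Take all of SKU-130 (11 m, value 54) ; 40 m left.
All 12 m of SKU-102 fit (value 52) ; 28 remain.
SKU-156: take in full, 9 m for value 15 ; 19 left.
SKU-116: take in full, 4 m for value 6 ; 15 left.
Fill the last 15 m with part of SKU-105: 15/25 of it earns 18.
Total value = 203.

203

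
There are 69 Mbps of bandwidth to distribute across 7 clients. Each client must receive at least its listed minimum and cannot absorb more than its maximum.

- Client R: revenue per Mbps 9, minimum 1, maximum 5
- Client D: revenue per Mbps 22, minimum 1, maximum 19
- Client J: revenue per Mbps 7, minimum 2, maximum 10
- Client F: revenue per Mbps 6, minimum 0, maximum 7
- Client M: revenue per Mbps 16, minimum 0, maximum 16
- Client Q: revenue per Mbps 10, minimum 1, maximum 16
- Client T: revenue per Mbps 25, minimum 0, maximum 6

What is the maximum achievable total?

1078

Meeting every minimum uses 1+1+2+0+0+1+0 = 5 Mbps, leaving 64.
Highest revenue per Mbps first: Client T 25 > Client D 22 > Client M 16 > Client Q 10 > Client R 9 > Client J 7 > Client F 6.
Client T takes 6 more to reach its cap of 6 ; 58 left.
Give Client D 18 more to hit its cap of 19 ; 40 left.
Client M takes 16 more to reach its cap of 16 ; 24 left.
Give Client Q 15 more to hit its cap of 16 ; 9 left.
Client R: +4 to 5 (cap) ; 5 left.
Only 5 left; Client J takes them to reach 7.
Total = 9×5 + 22×19 + 7×7 + 16×16 + 10×16 + 25×6 = 1078.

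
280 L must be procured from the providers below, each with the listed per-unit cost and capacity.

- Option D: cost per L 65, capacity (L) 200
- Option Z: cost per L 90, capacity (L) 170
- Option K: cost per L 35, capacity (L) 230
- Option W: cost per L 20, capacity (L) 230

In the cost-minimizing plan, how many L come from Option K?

50

Fill from the cheapest provider first.
Option W (20): use full 230 ; 50 L to go.
Option K at 35: take 50 of its 230 ; requirement met.
Option D, Option Z: unused.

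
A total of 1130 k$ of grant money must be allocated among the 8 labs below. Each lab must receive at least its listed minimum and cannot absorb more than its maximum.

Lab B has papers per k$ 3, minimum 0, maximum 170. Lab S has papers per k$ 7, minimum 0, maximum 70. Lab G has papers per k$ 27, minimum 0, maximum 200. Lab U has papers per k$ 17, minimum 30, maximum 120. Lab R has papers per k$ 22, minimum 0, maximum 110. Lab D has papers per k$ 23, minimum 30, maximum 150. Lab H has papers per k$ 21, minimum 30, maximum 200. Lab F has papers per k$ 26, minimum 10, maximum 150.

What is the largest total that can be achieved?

22290

Meeting every minimum uses 0+0+0+30+0+30+30+10 = 100 k$, leaving 1030.
Highest papers per k$ first: Lab G 27 > Lab F 26 > Lab D 23 > Lab R 22 > Lab H 21 > Lab U 17 > Lab S 7 > Lab B 3.
Give Lab G 200 more to hit its cap of 200 ; 830 left.
Give Lab F 140 more to hit its cap of 150 ; 690 left.
Lab D: +120 to 150 (cap) ; 570 left.
Give Lab R 110 more to hit its cap of 110 ; 460 left.
Lab H takes 170 more to reach its cap of 200 ; 290 left.
Lab U: +90 to 120 (cap) ; 200 left.
Give Lab S 70 more to hit its cap of 70 ; 130 left.
Lab B has room for 170 more but only 130 remain, so it gets 130.
Total = 3×130 + 7×70 + 27×200 + 17×120 + 22×110 + 23×150 + 21×200 + 26×150 = 22290.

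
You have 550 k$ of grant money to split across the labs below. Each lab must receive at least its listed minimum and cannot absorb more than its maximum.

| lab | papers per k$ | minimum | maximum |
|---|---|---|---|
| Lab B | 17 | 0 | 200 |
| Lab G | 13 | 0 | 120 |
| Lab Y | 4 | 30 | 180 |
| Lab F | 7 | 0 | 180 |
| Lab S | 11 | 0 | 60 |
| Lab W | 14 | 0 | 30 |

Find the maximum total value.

Meeting every minimum uses 0+0+30+0+0+0 = 30 k$, leaving 520.
Highest papers per k$ first: Lab B 17 > Lab W 14 > Lab G 13 > Lab S 11 > Lab F 7 > Lab Y 4.
Lab B: +200 to 200 (cap) → 320 left.
Give Lab W 30 more to hit its cap of 30 → 290 left.
Give Lab G 120 more to hit its cap of 120 → 170 left.
Lab S: +60 to 60 (cap) → 110 left.
Only 110 left; Lab F takes them to reach 110.
Total = 17×200 + 13×120 + 4×30 + 7×110 + 11×60 + 14×30 = 6930.

6930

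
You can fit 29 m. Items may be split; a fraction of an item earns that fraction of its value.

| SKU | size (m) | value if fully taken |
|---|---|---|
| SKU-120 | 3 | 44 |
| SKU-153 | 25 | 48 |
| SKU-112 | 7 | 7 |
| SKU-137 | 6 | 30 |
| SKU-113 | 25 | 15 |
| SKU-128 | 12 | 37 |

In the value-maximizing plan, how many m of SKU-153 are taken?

8

Sort by value density: SKU-120 44/3≈14.7, SKU-137 30/6≈5, SKU-128 37/12≈3.08, SKU-153 48/25≈1.92, SKU-112 7/7≈1, SKU-113 15/25≈0.6.
All 3 m of SKU-120 fit (value 44) → 26 remain.
Take all of SKU-137 (6 m, value 30) → 20 m left.
SKU-128: take in full, 12 m for value 37 → 8 left.
8 m left: a 8/25 share of SKU-153 gives 48×8/25 = 15.36.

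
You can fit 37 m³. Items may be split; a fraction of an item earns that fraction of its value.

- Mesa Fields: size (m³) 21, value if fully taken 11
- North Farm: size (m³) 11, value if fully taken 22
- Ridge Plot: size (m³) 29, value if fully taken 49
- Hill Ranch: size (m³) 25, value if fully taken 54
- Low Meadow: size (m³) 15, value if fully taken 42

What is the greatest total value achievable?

Rank by value-to-size ratio: Low Meadow 42/15≈2.8, Hill Ranch 54/25≈2.16, North Farm 22/11≈2, Ridge Plot 49/29≈1.69, Mesa Fields 11/21≈0.524.
All 15 m³ of Low Meadow fit (value 42) — 22 remain.
22 m³ left: a 22/25 share of Hill Ranch gives 54×22/25 = 47.52.
Total value = 89.52.

89.52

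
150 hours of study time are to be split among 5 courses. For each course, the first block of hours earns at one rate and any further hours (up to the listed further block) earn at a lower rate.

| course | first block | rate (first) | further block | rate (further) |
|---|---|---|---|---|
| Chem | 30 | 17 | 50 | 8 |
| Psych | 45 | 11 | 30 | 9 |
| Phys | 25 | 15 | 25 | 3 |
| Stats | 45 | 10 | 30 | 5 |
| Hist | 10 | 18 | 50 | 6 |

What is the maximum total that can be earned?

1960

Treat each block as its own option and order by rate: Hist/T1 18 > Chem/T1 17 > Phys/T1 15 > Psych/T1 11 > Stats/T1 10 > Psych/T2 9 > Chem/T2 8 > Hist/T2 6 > Stats/T2 5 > Phys/T2 3.
Fill Hist T1 block (10 at 18) ; 140 left.
Chem T1 at 17: fill all 30 ; 110 left.
Phys/T1 (15): +25 ; 85 left.
Fill Psych T1 block (45 at 11) ; 40 left.
Stats/T1: +40 of 45 at 10; pool empty.
Total = 18×10 + 17×30 + 15×25 + 11×45 + 10×40 = 1960.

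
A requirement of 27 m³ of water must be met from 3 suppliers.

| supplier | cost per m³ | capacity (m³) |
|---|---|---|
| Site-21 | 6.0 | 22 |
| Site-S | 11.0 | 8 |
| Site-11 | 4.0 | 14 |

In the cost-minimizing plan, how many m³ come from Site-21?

13

Use suppliers in increasing cost order.
Take 14 from Site-11 at 4.0 ; need 13 more.
Site-21 at 6.0: take 13 of its 22 ; requirement met.
Site-S: unused.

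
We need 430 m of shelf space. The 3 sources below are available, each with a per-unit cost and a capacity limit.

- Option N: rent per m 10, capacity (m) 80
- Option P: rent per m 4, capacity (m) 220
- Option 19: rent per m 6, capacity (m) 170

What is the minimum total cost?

2300

Fill from the cheapest source first.
Option P (4): use full 220 ; 210 m to go.
Option 19 (6): use full 170 ; 40 m to go.
Take 40 from Option N at 10 to finish.
Cost = 220×4 + 170×6 + 40×10 = 2300.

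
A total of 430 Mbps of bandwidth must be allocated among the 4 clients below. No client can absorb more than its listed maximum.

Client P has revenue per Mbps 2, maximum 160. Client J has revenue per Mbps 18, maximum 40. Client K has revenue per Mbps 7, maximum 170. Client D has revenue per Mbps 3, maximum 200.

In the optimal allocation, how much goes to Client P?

20

Highest revenue per Mbps first: Client J 18 > Client K 7 > Client D 3 > Client P 2.
Client J: +40 to 40 (cap) ; 390 left.
Give Client K 170 to hit its cap of 170 ; 220 left.
Client D takes 200 to reach its cap of 200 ; 20 left.
Client P: +20 (room for 160) → 20. Pool exhausted.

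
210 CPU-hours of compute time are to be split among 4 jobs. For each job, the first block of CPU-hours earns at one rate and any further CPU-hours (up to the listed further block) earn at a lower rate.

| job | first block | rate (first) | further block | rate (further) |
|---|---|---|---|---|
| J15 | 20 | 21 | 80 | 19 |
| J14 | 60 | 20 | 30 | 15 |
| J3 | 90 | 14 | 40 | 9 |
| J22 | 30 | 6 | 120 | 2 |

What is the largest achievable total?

3870

Order all 8 blocks by rate: J15/T1 21 > J14/T1 20 > J15/T2 19 > J14/T2 15 > J3/T1 14 > J3/T2 9 > J22/T1 6 > J22/T2 2.
J15/T1 (21): +20 — 190 left.
J14/T1 (20): +60 — 130 left.
J15/T2 (19): +80 — 50 left.
J14 T2 at 15: fill all 30 — 20 left.
J3/T1: +20 of 90 at 14; pool empty.
Total = 21×20 + 20×60 + 19×80 + 15×30 + 14×20 = 3870.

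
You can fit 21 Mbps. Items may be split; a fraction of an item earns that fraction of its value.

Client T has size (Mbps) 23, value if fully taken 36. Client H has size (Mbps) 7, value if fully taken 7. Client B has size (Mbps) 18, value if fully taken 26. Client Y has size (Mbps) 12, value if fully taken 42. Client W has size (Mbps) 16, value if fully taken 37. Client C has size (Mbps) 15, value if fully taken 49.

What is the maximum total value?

71.4

Sort by value density: Client Y 42/12≈3.5, Client C 49/15≈3.27, Client W 37/16≈2.31, Client T 36/23≈1.57, Client B 26/18≈1.44, Client H 7/7≈1.
Take all of Client Y (12 Mbps, value 42) → 9 Mbps left.
9 Mbps left: a 9/15 share of Client C gives 49×9/15 = 29.4.
Total value = 71.4.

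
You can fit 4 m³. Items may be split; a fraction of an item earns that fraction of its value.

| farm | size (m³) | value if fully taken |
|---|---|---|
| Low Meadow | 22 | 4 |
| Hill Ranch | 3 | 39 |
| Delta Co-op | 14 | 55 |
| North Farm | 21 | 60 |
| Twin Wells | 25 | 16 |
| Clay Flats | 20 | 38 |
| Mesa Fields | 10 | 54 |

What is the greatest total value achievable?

44.4

Best value per unit of size first: Hill Ranch 39/3≈13, Mesa Fields 54/10≈5.4, Delta Co-op 55/14≈3.93, North Farm 60/21≈2.86, Clay Flats 38/20≈1.9, Twin Wells 16/25≈0.64, Low Meadow 4/22≈0.182.
Hill Ranch: take in full, 3 m³ for value 39 → 1 left.
1 m³ left: a 1/10 share of Mesa Fields gives 54×1/10 = 5.4.
Total value = 44.4.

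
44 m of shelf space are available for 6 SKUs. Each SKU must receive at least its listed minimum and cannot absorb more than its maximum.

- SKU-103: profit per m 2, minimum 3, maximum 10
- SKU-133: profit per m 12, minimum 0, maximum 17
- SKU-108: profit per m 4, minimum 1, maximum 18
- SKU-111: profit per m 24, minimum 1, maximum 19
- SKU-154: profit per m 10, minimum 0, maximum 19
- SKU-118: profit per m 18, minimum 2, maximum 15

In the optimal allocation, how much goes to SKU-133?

6

Meeting every minimum uses 3+0+1+1+0+2 = 7 m, leaving 37.
Highest profit per m first: SKU-111 24 > SKU-118 18 > SKU-133 12 > SKU-154 10 > SKU-108 4 > SKU-103 2.
SKU-111 takes 18 more to reach its cap of 19 ; 19 left.
SKU-118 takes 13 more to reach its cap of 15 ; 6 left.
SKU-133: +6 (room for 17) → 6. Pool exhausted.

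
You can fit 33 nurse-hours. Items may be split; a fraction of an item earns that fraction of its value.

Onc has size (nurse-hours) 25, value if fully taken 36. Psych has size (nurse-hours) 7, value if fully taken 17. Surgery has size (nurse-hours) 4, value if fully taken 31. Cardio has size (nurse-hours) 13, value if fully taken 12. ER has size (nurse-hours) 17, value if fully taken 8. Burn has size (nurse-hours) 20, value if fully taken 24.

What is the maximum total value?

79.68

Rank by value-to-size ratio: Surgery 31/4≈7.75, Psych 17/7≈2.43, Onc 36/25≈1.44, Burn 24/20≈1.2, Cardio 12/13≈0.923, ER 8/17≈0.471.
Surgery: take in full, 4 nurse-hours for value 31 ; 29 left.
Psych: take in full, 7 nurse-hours for value 17 ; 22 left.
Fill the last 22 nurse-hours with part of Onc: 22/25 of it earns 31.68.
Total value = 79.68.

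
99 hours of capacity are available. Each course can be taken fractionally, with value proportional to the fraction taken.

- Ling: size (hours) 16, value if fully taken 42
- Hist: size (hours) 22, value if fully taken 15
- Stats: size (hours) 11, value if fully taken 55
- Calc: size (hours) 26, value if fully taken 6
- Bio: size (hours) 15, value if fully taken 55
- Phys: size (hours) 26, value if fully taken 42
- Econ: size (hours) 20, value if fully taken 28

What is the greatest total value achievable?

229.5

Sort by value density: Stats 55/11≈5, Bio 55/15≈3.67, Ling 42/16≈2.62, Phys 42/26≈1.62, Econ 28/20≈1.4, Hist 15/22≈0.682, Calc 6/26≈0.231.
All 11 hours of Stats fit (value 55) ; 88 remain.
Bio: take in full, 15 hours for value 55 ; 73 left.
All 16 hours of Ling fit (value 42) ; 57 remain.
Phys: take in full, 26 hours for value 42 ; 31 left.
All 20 hours of Econ fit (value 28) ; 11 remain.
Only 11 hours remain; take 11/22 of Hist for value 15×11/22 = 7.5.
Total value = 229.5.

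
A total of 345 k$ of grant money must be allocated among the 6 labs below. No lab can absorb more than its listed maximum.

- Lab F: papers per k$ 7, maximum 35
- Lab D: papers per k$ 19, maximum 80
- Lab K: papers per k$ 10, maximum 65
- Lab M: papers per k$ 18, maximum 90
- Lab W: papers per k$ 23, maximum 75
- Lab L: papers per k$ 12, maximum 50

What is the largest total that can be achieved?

5965

Order the labs by papers per k$: Lab W 23 > Lab D 19 > Lab M 18 > Lab L 12 > Lab K 10 > Lab F 7.
Lab W: +75 to 75 (cap) — 270 left.
Give Lab D 80 to hit its cap of 80 — 190 left.
Lab M: +90 to 90 (cap) — 100 left.
Give Lab L 50 to hit its cap of 50 — 50 left.
Lab K has room for 65 but only 50 remain, so it gets 50.
Total = 19×80 + 10×50 + 18×90 + 23×75 + 12×50 = 5965.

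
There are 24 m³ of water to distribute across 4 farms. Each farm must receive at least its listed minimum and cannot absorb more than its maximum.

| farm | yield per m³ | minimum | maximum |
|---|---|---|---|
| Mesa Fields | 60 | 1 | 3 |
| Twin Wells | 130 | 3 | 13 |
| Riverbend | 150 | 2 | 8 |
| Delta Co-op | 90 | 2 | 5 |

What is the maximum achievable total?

3130

Meeting every minimum uses 1+3+2+2 = 8 m³, leaving 16.
Rank by yield per m³: Riverbend 150 > Twin Wells 130 > Delta Co-op 90 > Mesa Fields 60.
Riverbend takes 6 more to reach its cap of 8 ; 10 left.
Twin Wells takes 10 more to reach its cap of 13 ; 0 left.
Total = 60×1 + 130×13 + 150×8 + 90×2 = 3130.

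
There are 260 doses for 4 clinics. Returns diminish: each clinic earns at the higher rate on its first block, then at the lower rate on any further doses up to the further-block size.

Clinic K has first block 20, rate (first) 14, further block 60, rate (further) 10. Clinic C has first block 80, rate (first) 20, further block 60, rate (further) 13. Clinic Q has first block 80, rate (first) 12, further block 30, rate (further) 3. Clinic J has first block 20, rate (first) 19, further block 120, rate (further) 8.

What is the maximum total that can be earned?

4000

Treat each block as its own option and order by rate: Clinic C/T1 20 > Clinic J/T1 19 > Clinic K/T1 14 > Clinic C/T2 13 > Clinic Q/T1 12 > Clinic K/T2 10 > Clinic J/T2 8 > Clinic Q/T2 3.
Clinic C/T1 (20): +80 — 180 left.
Clinic J T1 at 19: fill all 20 — 160 left.
Clinic K T1 at 14: fill all 20 — 140 left.
Clinic C/T2 (13): +60 — 80 left.
Clinic Q/T1 (12): +80 — 0 left.
Total = 20×80 + 19×20 + 14×20 + 13×60 + 12×80 = 4000.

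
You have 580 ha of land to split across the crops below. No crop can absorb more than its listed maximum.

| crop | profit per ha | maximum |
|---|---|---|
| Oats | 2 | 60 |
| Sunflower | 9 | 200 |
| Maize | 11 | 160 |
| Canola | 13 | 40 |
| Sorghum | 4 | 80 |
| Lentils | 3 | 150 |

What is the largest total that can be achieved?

4700

Order the crops by profit per ha: Canola 13 > Maize 11 > Sunflower 9 > Sorghum 4 > Lentils 3 > Oats 2.
Give Canola 40 to hit its cap of 40 — 540 left.
Maize takes 160 to reach its cap of 160 — 380 left.
Give Sunflower 200 to hit its cap of 200 — 180 left.
Give Sorghum 80 to hit its cap of 80 — 100 left.
Lentils: +100 (room for 150) → 100. Pool exhausted.
Total = 9×200 + 11×160 + 13×40 + 4×80 + 3×100 = 4700.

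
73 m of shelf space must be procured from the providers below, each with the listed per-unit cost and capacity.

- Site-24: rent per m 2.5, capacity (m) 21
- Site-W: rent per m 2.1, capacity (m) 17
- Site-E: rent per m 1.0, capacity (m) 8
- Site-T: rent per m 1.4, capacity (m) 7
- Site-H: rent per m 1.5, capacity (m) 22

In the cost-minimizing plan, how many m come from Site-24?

19

Cheapest first:
Take 8 from Site-E at 1.0 ; need 65 more.
Site-T (1.4): use full 7 ; 58 m to go.
Take 22 from Site-H at 1.5 ; need 36 more.
Take 17 from Site-W at 2.1 ; need 19 more.
Site-24 (2.5): take the remaining 19 ; done.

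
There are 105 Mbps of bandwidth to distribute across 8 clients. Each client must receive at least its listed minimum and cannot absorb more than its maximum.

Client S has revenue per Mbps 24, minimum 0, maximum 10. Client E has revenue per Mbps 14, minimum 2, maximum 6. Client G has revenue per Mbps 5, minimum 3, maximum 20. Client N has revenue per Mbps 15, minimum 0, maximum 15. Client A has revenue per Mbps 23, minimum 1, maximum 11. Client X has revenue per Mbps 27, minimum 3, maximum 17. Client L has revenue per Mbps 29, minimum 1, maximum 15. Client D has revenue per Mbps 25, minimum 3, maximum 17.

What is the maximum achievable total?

Meeting every minimum uses 0+2+3+0+1+3+1+3 = 13 Mbps, leaving 92.
Highest revenue per Mbps first: Client L 29 > Client X 27 > Client D 25 > Client S 24 > Client A 23 > Client N 15 > Client E 14 > Client G 5.
Give Client L 14 more to hit its cap of 15 — 78 left.
Client X takes 14 more to reach its cap of 17 — 64 left.
Client D: +14 to 17 (cap) — 50 left.
Client S: +10 to 10 (cap) — 40 left.
Give Client A 10 more to hit its cap of 11 — 30 left.
Give Client N 15 more to hit its cap of 15 — 15 left.
Give Client E 4 more to hit its cap of 6 — 11 left.
Client G: +11 (room for 17) → 14. Pool exhausted.
Total = 24×10 + 14×6 + 5×14 + 15×15 + 23×11 + 27×17 + 29×15 + 25×17 = 2191.

2191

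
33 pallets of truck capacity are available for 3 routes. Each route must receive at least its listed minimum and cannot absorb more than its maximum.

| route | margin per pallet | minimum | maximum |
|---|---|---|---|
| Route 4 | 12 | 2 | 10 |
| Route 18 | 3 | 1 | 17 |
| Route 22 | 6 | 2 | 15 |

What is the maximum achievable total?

234

Meeting every minimum uses 2+1+2 = 5 pallets, leaving 28.
Rank by margin per pallet: Route 4 12 > Route 22 6 > Route 18 3.
Route 4: +8 to 10 (cap) → 20 left.
Route 22: +13 to 15 (cap) → 7 left.
Route 18 has room for 16 more but only 7 remain, so it gets 8.
Total = 12×10 + 3×8 + 6×15 = 234.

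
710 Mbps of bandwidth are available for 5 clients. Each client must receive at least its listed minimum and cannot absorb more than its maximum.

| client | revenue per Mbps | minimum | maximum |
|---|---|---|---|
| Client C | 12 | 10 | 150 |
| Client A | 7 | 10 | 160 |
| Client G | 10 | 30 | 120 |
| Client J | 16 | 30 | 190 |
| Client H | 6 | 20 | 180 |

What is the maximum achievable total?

Meeting every minimum uses 10+10+30+30+20 = 100 Mbps, leaving 610.
Rank by revenue per Mbps: Client J 16 > Client C 12 > Client G 10 > Client A 7 > Client H 6.
Give Client J 160 more to hit its cap of 190 — 450 left.
Client C: +140 to 150 (cap) — 310 left.
Client G takes 90 more to reach its cap of 120 — 220 left.
Client A takes 150 more to reach its cap of 160 — 70 left.
Only 70 left; Client H takes them to reach 90.
Total = 12×150 + 7×160 + 10×120 + 16×190 + 6×90 = 7700.

7700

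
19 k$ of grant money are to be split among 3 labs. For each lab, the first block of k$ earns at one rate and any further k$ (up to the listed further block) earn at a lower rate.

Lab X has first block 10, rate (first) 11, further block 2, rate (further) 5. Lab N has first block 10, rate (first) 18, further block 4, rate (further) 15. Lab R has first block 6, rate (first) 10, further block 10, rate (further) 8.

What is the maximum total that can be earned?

Order all 6 blocks by rate: Lab N/first 18 > Lab N/second 15 > Lab X/first 11 > Lab R/first 10 > Lab R/second 8 > Lab X/second 5.
Lab N first at 18: fill all 10 — 9 left.
Fill Lab N second block (4 at 15) — 5 left.
Lab X first at 11: only 5 left, fill 5.
Total = 18×10 + 15×4 + 11×5 = 295.

295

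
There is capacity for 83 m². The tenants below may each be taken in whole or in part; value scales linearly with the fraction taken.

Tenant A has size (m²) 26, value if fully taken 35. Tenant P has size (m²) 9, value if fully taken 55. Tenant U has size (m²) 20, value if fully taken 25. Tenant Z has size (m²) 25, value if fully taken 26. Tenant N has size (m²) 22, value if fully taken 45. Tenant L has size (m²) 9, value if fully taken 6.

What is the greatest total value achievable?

166.24

Rank by value-to-size ratio: Tenant P 55/9≈6.11, Tenant N 45/22≈2.05, Tenant A 35/26≈1.35, Tenant U 25/20≈1.25, Tenant Z 26/25≈1.04, Tenant L 6/9≈0.667.
Take all of Tenant P (9 m², value 55) → 74 m² left.
Tenant N: take in full, 22 m² for value 45 → 52 left.
Take all of Tenant A (26 m², value 35) → 26 m² left.
Take all of Tenant U (20 m², value 25) → 6 m² left.
Fill the last 6 m² with part of Tenant Z: 6/25 of it earns 6.24.
Total value = 166.24.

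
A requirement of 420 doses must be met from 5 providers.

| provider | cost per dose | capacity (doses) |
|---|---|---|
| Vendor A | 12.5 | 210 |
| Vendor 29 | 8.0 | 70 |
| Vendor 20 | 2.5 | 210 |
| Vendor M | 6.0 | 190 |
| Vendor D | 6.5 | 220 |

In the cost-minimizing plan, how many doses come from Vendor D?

Cheapest first:
Take 210 from Vendor 20 at 2.5 → need 210 more.
Take 190 from Vendor M at 6.0 → need 20 more.
Vendor D (6.5): take the remaining 20 → done.
Vendor 29, Vendor A: unused.

20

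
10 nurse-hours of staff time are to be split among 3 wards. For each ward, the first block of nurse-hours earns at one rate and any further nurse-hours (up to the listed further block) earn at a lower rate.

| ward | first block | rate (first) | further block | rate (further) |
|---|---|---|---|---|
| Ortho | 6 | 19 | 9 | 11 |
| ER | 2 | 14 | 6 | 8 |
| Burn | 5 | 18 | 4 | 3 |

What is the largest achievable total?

Order all 6 blocks by rate: Ortho/T1 19 > Burn/T1 18 > ER/T1 14 > Ortho/T2 11 > ER/T2 8 > Burn/T2 3.
Fill Ortho T1 block (6 at 19) — 4 left.
Burn T1 at 18: only 4 left, fill 4.
Total = 19×6 + 18×4 = 186.

186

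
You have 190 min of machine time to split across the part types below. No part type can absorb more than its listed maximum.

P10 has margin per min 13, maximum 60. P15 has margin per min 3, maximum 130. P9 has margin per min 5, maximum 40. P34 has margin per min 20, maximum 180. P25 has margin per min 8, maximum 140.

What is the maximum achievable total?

Order the part types by margin per min: P34 20 > P10 13 > P25 8 > P9 5 > P15 3.
P34 takes 180 to reach its cap of 180 ; 10 left.
P10 has room for 60 but only 10 remain, so it gets 10.
Total = 13×10 + 20×180 = 3730.

3730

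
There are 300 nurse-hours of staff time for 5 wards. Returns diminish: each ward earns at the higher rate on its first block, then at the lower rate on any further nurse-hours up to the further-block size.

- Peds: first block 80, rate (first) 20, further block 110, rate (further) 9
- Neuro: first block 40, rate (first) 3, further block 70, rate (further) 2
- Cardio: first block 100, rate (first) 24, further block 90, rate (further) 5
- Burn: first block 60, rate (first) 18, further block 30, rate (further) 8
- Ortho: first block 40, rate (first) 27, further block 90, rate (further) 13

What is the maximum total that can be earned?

Rank every tier by rate: Ortho/T1 27 > Cardio/T1 24 > Peds/T1 20 > Burn/T1 18 > Ortho/T2 13 > Peds/T2 9 > Burn/T2 8 > Cardio/T2 5 > Neuro/T1 3 > Neuro/T2 2.
Fill Ortho T1 block (40 at 27) ; 260 left.
Fill Cardio T1 block (100 at 24) ; 160 left.
Fill Peds T1 block (80 at 20) ; 80 left.
Fill Burn T1 block (60 at 18) ; 20 left.
20 remain; put them into Ortho T2 at 13.
Total = 27×40 + 24×100 + 20×80 + 18×60 + 13×20 = 6420.

6420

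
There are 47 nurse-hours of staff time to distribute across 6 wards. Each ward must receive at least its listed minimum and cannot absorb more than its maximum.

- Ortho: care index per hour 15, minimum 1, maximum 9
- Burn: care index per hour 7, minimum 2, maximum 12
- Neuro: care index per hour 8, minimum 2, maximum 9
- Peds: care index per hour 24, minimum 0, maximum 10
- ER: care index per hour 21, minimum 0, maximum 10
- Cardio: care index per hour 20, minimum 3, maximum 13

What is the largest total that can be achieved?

883

Meeting every minimum uses 1+2+2+0+0+3 = 8 nurse-hours, leaving 39.
Highest care index per hour first: Peds 24 > ER 21 > Cardio 20 > Ortho 15 > Neuro 8 > Burn 7.
Peds: +10 to 10 (cap) → 29 left.
ER: +10 to 10 (cap) → 19 left.
Give Cardio 10 more to hit its cap of 13 → 9 left.
Ortho takes 8 more to reach its cap of 9 → 1 left.
Only 1 left; Neuro takes them to reach 3.
Total = 15×9 + 7×2 + 8×3 + 24×10 + 21×10 + 20×13 = 883.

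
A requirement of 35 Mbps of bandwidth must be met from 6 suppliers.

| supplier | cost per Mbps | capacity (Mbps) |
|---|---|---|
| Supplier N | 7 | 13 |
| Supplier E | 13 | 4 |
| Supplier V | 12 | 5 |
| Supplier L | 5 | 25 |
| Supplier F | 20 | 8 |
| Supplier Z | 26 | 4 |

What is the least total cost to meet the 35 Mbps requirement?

Fill from the cheapest supplier first.
Take 25 from Supplier L at 5 → need 10 more.
Supplier N (7): take the remaining 10 → done.
Supplier V, Supplier E, Supplier F, Supplier Z: unused.
Cost = 25×5 + 10×7 = 195.

195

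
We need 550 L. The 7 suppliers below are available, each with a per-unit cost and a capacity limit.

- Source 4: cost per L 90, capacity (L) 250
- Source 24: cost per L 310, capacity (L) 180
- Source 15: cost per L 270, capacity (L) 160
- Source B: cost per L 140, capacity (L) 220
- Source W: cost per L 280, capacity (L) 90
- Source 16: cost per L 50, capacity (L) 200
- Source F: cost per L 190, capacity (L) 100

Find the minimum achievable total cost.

46500

Fill from the cheapest supplier first.
Source 16 (50): use full 200 ; 350 L to go.
Take 250 from Source 4 at 90 ; need 100 more.
Take 100 from Source B at 140 to finish.
Source F, Source 15, Source W, Source 24: unused.
Cost = 200×50 + 250×90 + 100×140 = 46500.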